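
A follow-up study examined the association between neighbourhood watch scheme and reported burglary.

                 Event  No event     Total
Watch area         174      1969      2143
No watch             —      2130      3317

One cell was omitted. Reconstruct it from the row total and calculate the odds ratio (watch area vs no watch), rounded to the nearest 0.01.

0.16

The missing cell is in the unexposed row: 3317 − 2130 = 1187.
So a = 174, b = 1969, c = 1187, d = 2130.
OR = (a·d)/(b·c) = (174 × 2130) / (1969 × 1187) = 370620 / 2337203 = 0.15857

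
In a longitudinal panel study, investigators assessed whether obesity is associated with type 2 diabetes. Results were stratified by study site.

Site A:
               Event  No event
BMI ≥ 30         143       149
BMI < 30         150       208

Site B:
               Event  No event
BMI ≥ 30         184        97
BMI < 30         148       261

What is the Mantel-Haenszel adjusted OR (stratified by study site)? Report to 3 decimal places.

2.090

OR_MH = Σ(aᵢdᵢ/nᵢ) / Σ(bᵢcᵢ/nᵢ), where nᵢ is the stratum total.
Stratum 1 (Site A): n = 650; a·d/n = 143·208/650 = 45.7600; b·c/n = 149·150/650 = 34.3846
Stratum 2 (Site B): n = 690; a·d/n = 184·261/690 = 69.6000; b·c/n = 97·148/690 = 20.8058
OR_MH = (45.7600 + 69.6000) / (34.3846 + 20.8058) = 115.3600 / 55.1904 = 2.09022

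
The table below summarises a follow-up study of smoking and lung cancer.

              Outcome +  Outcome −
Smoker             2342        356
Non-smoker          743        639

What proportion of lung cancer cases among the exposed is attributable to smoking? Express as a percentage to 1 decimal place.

Cells: a = 2342, b = 356, c = 743, d = 639.
Risk in exposed = 2342/2698 = 0.86805; risk in unexposed = 743/1382 = 0.53763.
RR = 0.86805/0.53763 = 1.61460
AR% = (RR − 1)/RR × 100 = (1.61460 − 1)/1.61460 × 100 = 38.0650%

38.1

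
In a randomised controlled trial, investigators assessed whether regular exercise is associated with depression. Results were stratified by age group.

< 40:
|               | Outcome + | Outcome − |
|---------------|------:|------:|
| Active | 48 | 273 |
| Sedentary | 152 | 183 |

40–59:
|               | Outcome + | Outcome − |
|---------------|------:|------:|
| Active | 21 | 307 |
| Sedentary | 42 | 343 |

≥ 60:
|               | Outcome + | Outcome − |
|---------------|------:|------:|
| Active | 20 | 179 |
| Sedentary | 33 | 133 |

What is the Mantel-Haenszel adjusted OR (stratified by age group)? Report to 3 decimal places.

OR_MH = Σ(aᵢdᵢ/nᵢ) / Σ(bᵢcᵢ/nᵢ), where nᵢ is the stratum total.
Stratum 1 (< 40): n = 656; a·d/n = 48·183/656 = 13.3902; b·c/n = 273·152/656 = 63.2561
Stratum 2 (40–59): n = 713; a·d/n = 21·343/713 = 10.1024; b·c/n = 307·42/713 = 18.0842
Stratum 3 (≥ 60): n = 365; a·d/n = 20·133/365 = 7.2877; b·c/n = 179·33/365 = 16.1836
OR_MH = (13.3902 + 10.1024 + 7.2877) / (63.2561 + 18.0842 + 16.1836) = 30.7803 / 97.5238 = 0.31562

0.316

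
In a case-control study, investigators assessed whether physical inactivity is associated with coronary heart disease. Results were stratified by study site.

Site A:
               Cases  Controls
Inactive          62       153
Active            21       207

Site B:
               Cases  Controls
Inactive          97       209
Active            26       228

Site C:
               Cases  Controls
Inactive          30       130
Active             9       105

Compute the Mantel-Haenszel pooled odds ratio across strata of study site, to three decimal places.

3.767

OR_MH = Σ(aᵢdᵢ/nᵢ) / Σ(bᵢcᵢ/nᵢ), where nᵢ is the stratum total.
Stratum 1 (Site A): n = 443; a·d/n = 62·207/443 = 28.9707; b·c/n = 153·21/443 = 7.2528
Stratum 2 (Site B): n = 560; a·d/n = 97·228/560 = 39.4929; b·c/n = 209·26/560 = 9.7036
Stratum 3 (Site C): n = 274; a·d/n = 30·105/274 = 11.4964; b·c/n = 130·9/274 = 4.2701
OR_MH = (28.9707 + 39.4929 + 11.4964) / (7.2528 + 9.7036 + 4.2701) = 79.9599 / 21.2265 = 3.76699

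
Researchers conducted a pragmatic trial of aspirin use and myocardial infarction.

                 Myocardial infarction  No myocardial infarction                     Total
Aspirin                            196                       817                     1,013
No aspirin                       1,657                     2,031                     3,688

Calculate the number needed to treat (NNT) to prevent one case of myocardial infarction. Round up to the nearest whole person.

Risk in treated group = 196/1013 = 0.19348; risk in control = 1657/3688 = 0.44930.
Absolute risk reduction = 0.44930 − 0.19348 = 0.25581
NNT = 1 / ARR = 1 / 0.25581 = 3.909 → round up → 4

4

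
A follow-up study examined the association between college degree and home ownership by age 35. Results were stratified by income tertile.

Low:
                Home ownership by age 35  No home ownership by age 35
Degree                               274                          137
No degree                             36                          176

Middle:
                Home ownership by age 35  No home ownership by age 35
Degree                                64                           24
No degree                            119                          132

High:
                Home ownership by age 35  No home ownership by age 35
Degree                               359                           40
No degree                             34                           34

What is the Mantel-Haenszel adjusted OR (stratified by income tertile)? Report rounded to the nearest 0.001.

OR_MH = Σ(aᵢdᵢ/nᵢ) / Σ(bᵢcᵢ/nᵢ), where nᵢ is the stratum total.
Stratum 1 (Low): n = 623; a·d/n = 274·176/623 = 77.4061; b·c/n = 137·36/623 = 7.9165
Stratum 2 (Middle): n = 339; a·d/n = 64·132/339 = 24.9204; b·c/n = 24·119/339 = 8.4248
Stratum 3 (High): n = 467; a·d/n = 359·34/467 = 26.1370; b·c/n = 40·34/467 = 2.9122
OR_MH = (77.4061 + 24.9204 + 26.1370) / (7.9165 + 8.4248 + 2.9122) = 128.4635 / 19.2535 = 6.67221

6.672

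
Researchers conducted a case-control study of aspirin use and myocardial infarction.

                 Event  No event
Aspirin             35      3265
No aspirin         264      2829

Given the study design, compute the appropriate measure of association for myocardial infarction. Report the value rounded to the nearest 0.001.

Cells: a = 35, b = 3265, c = 264, d = 2829.
This is a case-control study: participants were sampled on outcome status, so risks in the source population cannot be estimated directly — relative risk is not valid here. The odds ratio is the appropriate measure.
OR = (a·d)/(b·c) = (35 × 2829) / (3265 × 264) = 99015 / 861960 = 0.11487

0.115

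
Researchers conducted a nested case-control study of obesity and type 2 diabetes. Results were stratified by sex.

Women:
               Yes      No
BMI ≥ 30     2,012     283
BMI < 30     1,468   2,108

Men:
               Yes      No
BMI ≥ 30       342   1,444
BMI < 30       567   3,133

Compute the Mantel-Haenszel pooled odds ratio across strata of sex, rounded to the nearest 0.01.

OR_MH = Σ(aᵢdᵢ/nᵢ) / Σ(bᵢcᵢ/nᵢ), where nᵢ is the stratum total.
Stratum 1 (Women): n = 5871; a·d/n = 2012·2108/5871 = 722.4146; b·c/n = 283·1468/5871 = 70.7621
Stratum 2 (Men): n = 5486; a·d/n = 342·3133/5486 = 195.3128; b·c/n = 1444·567/5486 = 149.2432
OR_MH = (722.4146 + 195.3128) / (70.7621 + 149.2432) = 917.7274 / 220.0052 = 4.17139

4.17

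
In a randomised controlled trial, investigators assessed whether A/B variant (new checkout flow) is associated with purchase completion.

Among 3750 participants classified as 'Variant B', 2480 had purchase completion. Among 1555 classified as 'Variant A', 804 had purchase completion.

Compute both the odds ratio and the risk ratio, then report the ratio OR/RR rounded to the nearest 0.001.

1.426

From the description: a = 2480, b = 1270, c = 804, d = 751.
OR = (2480·751)/(1270·804) = 1862480/1021080 = 1.82403
Risk in exposed = 2480/3750 = 0.66133; risk in unexposed = 804/1555 = 0.51704; RR = 1.27907
OR/RR = 1.82403 / 1.27907 = 1.42606
The outcome is not rare, so the OR lies further from 1 than the RR.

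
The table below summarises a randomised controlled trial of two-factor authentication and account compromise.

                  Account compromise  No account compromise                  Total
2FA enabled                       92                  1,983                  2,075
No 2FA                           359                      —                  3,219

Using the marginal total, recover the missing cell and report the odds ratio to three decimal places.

0.370

The missing cell is in the unexposed row: 3219 − 359 = 2860.
So a = 92, b = 1983, c = 359, d = 2860.
OR = (a·d)/(b·c) = (92 × 2860) / (1983 × 359) = 263120 / 711897 = 0.36960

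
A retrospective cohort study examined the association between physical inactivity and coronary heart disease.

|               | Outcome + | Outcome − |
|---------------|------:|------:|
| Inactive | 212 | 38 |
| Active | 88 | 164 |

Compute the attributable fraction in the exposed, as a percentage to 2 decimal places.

Cells: a = 212, b = 38, c = 88, d = 164.
Risk in exposed = 212/250 = 0.84800; risk in unexposed = 88/252 = 0.34921.
RR = 0.84800/0.34921 = 2.42836
AR% = (RR − 1)/RR × 100 = (2.42836 − 1)/2.42836 × 100 = 58.8200%

58.82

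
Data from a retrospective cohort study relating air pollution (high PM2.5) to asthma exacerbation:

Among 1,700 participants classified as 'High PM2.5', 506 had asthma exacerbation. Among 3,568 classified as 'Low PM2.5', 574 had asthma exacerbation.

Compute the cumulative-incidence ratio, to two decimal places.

From the description: a = 506, b = 1194, c = 574, d = 2994.
Risk in exposed = 506/1700 = 0.29765; risk in unexposed = 574/3568 = 0.16087.
RR = 0.29765 / 0.16087 = 1.85018
The risk among the exposed is 1.85 times that among the unexposed.

1.85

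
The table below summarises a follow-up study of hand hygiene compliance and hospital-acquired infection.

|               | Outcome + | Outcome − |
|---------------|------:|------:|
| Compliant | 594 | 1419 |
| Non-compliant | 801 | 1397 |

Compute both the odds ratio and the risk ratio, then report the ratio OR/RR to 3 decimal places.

Cells: a = 594, b = 1419, c = 801, d = 1397.
OR = (594·1397)/(1419·801) = 829818/1136619 = 0.73008
Risk in exposed = 594/2013 = 0.29508; risk in unexposed = 801/2198 = 0.36442; RR = 0.80973
OR/RR = 0.73008 / 0.80973 = 0.90163
The outcome is not rare, so the OR lies further from 1 than the RR.

0.902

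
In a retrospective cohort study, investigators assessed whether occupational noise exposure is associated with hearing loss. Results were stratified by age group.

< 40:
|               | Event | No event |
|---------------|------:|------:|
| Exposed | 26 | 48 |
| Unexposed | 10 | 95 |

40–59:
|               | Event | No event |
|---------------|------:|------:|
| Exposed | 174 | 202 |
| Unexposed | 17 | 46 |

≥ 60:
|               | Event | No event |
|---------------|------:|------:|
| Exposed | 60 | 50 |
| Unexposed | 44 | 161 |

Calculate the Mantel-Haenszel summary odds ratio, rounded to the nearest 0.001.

OR_MH = Σ(aᵢdᵢ/nᵢ) / Σ(bᵢcᵢ/nᵢ), where nᵢ is the stratum total.
Stratum 1 (< 40): n = 179; a·d/n = 26·95/179 = 13.7989; b·c/n = 48·10/179 = 2.6816
Stratum 2 (40–59): n = 439; a·d/n = 174·46/439 = 18.2323; b·c/n = 202·17/439 = 7.8223
Stratum 3 (≥ 60): n = 315; a·d/n = 60·161/315 = 30.6667; b·c/n = 50·44/315 = 6.9841
OR_MH = (13.7989 + 18.2323 + 30.6667) / (2.6816 + 7.8223 + 6.9841) = 62.6979 / 17.4880 = 3.58519

3.585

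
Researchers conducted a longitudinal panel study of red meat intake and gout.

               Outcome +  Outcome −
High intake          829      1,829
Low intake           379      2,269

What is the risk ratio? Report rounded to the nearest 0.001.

2.179

Cells: a = 829, b = 1829, c = 379, d = 2269.
Risk in exposed = 829/2658 = 0.31189; risk in unexposed = 379/2648 = 0.14313.
RR = 0.31189 / 0.14313 = 2.17911
The risk among the exposed is 2.18 times that among the unexposed.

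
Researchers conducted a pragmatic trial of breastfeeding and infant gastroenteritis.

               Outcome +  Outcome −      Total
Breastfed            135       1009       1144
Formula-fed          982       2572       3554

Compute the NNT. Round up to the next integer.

Risk in treated group = 135/1144 = 0.11801; risk in control = 982/3554 = 0.27631.
Absolute risk reduction = 0.27631 − 0.11801 = 0.15830
NNT = 1 / ARR = 1 / 0.15830 = 6.317 → round up → 7

7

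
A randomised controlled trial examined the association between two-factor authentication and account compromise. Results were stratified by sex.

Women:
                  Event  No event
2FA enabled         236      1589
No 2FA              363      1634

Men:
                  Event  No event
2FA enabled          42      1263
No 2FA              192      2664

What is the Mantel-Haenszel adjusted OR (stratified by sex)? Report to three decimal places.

OR_MH = Σ(aᵢdᵢ/nᵢ) / Σ(bᵢcᵢ/nᵢ), where nᵢ is the stratum total.
Stratum 1 (Women): n = 3822; a·d/n = 236·1634/3822 = 100.8959; b·c/n = 1589·363/3822 = 150.9176
Stratum 2 (Men): n = 4161; a·d/n = 42·2664/4161 = 26.8897; b·c/n = 1263·192/4161 = 58.2783
OR_MH = (100.8959 + 26.8897) / (150.9176 + 58.2783) = 127.7856 / 209.1959 = 0.61084

0.611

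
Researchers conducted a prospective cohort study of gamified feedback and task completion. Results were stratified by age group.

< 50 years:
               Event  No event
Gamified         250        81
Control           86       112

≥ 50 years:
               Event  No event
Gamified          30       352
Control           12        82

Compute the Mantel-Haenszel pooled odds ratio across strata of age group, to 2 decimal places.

OR_MH = Σ(aᵢdᵢ/nᵢ) / Σ(bᵢcᵢ/nᵢ), where nᵢ is the stratum total.
Stratum 1 (< 50 years): n = 529; a·d/n = 250·112/529 = 52.9301; b·c/n = 81·86/529 = 13.1682
Stratum 2 (≥ 50 years): n = 476; a·d/n = 30·82/476 = 5.1681; b·c/n = 352·12/476 = 8.8739
OR_MH = (52.9301 + 5.1681) / (13.1682 + 8.8739) = 58.0981 / 22.0422 = 2.63577

2.64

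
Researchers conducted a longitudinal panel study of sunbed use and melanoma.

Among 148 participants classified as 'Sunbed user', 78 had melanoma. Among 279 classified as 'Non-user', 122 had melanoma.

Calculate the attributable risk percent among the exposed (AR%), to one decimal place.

From the description: a = 78, b = 70, c = 122, d = 157.
Risk in exposed = 78/148 = 0.52703; risk in unexposed = 122/279 = 0.43728.
RR = 0.52703/0.43728 = 1.20525
AR% = (RR − 1)/RR × 100 = (1.20525 − 1)/1.20525 × 100 = 17.0297%

17.0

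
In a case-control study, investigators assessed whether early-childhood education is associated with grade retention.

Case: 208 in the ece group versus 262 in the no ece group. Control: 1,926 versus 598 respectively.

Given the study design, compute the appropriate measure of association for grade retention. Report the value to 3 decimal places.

From the description: a = 208, b = 1926, c = 262, d = 598.
This is a case-control study: participants were sampled on outcome status, so risks in the source population cannot be estimated directly — relative risk is not valid here. The odds ratio is the appropriate measure.
OR = (a·d)/(b·c) = (208 × 598) / (1926 × 262) = 124384 / 504612 = 0.24649

0.246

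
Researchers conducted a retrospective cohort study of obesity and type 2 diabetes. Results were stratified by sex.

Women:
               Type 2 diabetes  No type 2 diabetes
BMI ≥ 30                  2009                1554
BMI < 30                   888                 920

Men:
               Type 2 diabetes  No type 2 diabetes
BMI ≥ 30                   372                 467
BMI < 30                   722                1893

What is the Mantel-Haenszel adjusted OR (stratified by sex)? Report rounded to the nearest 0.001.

OR_MH = Σ(aᵢdᵢ/nᵢ) / Σ(bᵢcᵢ/nᵢ), where nᵢ is the stratum total.
Stratum 1 (Women): n = 5371; a·d/n = 2009·920/5371 = 344.1221; b·c/n = 1554·888/5371 = 256.9265
Stratum 2 (Men): n = 3454; a·d/n = 372·1893/3454 = 203.8784; b·c/n = 467·722/3454 = 97.6184
OR_MH = (344.1221 + 203.8784) / (256.9265 + 97.6184) = 548.0005 / 354.5449 = 1.54565

1.546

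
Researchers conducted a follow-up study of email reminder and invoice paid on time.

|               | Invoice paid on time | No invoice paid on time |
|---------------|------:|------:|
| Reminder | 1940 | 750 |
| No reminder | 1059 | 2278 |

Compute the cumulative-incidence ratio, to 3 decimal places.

Cells: a = 1940, b = 750, c = 1059, d = 2278.
Risk in exposed = 1940/2690 = 0.72119; risk in unexposed = 1059/3337 = 0.31735.
RR = 0.72119 / 0.31735 = 2.27253
The risk among the exposed is 2.27 times that among the unexposed.

2.273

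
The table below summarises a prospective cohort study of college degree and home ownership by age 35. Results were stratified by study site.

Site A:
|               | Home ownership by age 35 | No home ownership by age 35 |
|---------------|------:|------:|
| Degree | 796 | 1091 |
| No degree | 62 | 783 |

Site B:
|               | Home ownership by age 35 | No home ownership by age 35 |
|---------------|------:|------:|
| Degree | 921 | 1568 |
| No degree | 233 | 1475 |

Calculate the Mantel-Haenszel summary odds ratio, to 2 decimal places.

4.94

OR_MH = Σ(aᵢdᵢ/nᵢ) / Σ(bᵢcᵢ/nᵢ), where nᵢ is the stratum total.
Stratum 1 (Site A): n = 2732; a·d/n = 796·783/2732 = 228.1362; b·c/n = 1091·62/2732 = 24.7592
Stratum 2 (Site B): n = 4197; a·d/n = 921·1475/4197 = 323.6776; b·c/n = 1568·233/4197 = 87.0488
OR_MH = (228.1362 + 323.6776) / (24.7592 + 87.0488) = 551.8138 / 111.8080 = 4.93537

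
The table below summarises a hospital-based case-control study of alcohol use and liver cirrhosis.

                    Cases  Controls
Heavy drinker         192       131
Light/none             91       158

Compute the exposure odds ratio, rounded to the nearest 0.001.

2.545

Cells: a = 192, b = 131, c = 91, d = 158.
OR = (a·d)/(b·c) = (192 × 158) / (131 × 91) = 30336 / 11921 = 2.54475
The odds of liver cirrhosis are about 2.54 times as high in the heavy drinker group.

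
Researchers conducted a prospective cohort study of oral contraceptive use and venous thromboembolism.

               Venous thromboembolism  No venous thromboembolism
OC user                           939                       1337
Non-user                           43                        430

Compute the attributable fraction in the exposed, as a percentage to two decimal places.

77.96

Cells: a = 939, b = 1337, c = 43, d = 430.
Risk in exposed = 939/2276 = 0.41257; risk in unexposed = 43/473 = 0.09091.
RR = 0.41257/0.09091 = 4.53822
AR% = (RR − 1)/RR × 100 = (4.53822 − 1)/4.53822 × 100 = 77.9650%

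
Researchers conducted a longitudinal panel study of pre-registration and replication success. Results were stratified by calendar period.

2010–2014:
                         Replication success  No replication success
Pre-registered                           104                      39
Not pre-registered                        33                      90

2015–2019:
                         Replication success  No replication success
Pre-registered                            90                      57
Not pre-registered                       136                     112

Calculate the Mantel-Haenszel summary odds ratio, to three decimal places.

2.482

OR_MH = Σ(aᵢdᵢ/nᵢ) / Σ(bᵢcᵢ/nᵢ), where nᵢ is the stratum total.
Stratum 1 (2010–2014): n = 266; a·d/n = 104·90/266 = 35.1880; b·c/n = 39·33/266 = 4.8383
Stratum 2 (2015–2019): n = 395; a·d/n = 90·112/395 = 25.5190; b·c/n = 57·136/395 = 19.6253
OR_MH = (35.1880 + 25.5190) / (4.8383 + 19.6253) = 60.7070 / 24.4637 = 2.48152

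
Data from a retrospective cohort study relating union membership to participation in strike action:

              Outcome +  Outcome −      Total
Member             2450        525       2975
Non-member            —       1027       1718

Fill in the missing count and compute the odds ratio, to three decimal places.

6.936

The missing cell is in the unexposed row: 1718 − 1027 = 691.
So a = 2450, b = 525, c = 691, d = 1027.
OR = (a·d)/(b·c) = (2450 × 1027) / (525 × 691) = 2516150 / 362775 = 6.93584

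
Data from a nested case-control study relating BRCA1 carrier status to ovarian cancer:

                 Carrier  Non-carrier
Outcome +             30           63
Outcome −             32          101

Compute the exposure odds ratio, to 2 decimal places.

1.50

Reading the table with exposure as columns: a = 30 (Carrier, case), b = 32 (Carrier, non-case), c = 63 (Non-carrier, case), d = 101.
OR = (a·d)/(b·c) = (30 × 101) / (32 × 63) = 3030 / 2016 = 1.50298
The odds of ovarian cancer are about 1.50 times as high in the carrier group.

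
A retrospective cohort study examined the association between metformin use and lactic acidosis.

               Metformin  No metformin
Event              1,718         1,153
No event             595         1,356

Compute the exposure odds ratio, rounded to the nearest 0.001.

Reading the table with exposure as columns: a = 1718 (Metformin, case), b = 595 (Metformin, non-case), c = 1153 (No metformin, case), d = 1356.
OR = (a·d)/(b·c) = (1718 × 1356) / (595 × 1153) = 2329608 / 686035 = 3.39576
The odds of lactic acidosis are about 3.40 times as high in the metformin group.

3.396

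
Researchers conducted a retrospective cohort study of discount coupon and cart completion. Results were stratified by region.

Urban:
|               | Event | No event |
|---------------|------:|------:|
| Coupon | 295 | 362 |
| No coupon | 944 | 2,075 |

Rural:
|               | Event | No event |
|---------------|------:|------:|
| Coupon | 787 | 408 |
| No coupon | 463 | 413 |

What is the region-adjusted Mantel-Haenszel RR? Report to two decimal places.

1.32

RR_MH = Σ(aᵢ·n₀ᵢ/nᵢ) / Σ(cᵢ·n₁ᵢ/nᵢ), with n₁ᵢ = aᵢ+bᵢ (exposed), n₀ᵢ = cᵢ+dᵢ (unexposed), nᵢ = n₁ᵢ+n₀ᵢ.
Stratum 1 (Urban): n₁ = 657, n₀ = 3019, n = 3676; a·n₀/n = 295·3019/3676 = 242.2756; c·n₁/n = 944·657/3676 = 168.7182
Stratum 2 (Rural): n₁ = 1195, n₀ = 876, n = 2071; a·n₀/n = 787·876/2071 = 332.8885; c·n₁/n = 463·1195/2071 = 267.1584
RR_MH = (242.2756 + 332.8885) / (168.7182 + 267.1584) = 575.1640 / 435.8765 = 1.31956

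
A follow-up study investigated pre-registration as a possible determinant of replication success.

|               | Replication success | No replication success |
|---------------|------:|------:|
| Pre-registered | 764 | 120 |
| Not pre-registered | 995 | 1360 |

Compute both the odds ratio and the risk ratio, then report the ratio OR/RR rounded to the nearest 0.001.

4.254

Cells: a = 764, b = 120, c = 995, d = 1360.
OR = (764·1360)/(120·995) = 1039040/119400 = 8.70218
Risk in exposed = 764/884 = 0.86425; risk in unexposed = 995/2355 = 0.42251; RR = 2.04554
OR/RR = 8.70218 / 2.04554 = 4.25421
The outcome is not rare, so the OR lies further from 1 than the RR.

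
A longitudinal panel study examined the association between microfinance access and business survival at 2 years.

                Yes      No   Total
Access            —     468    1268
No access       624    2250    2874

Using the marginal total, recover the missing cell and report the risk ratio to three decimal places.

The missing cell is in the exposed row: 1268 − 468 = 800.
So a = 800, b = 468, c = 624, d = 2250.
RR = [a/(a+b)] / [c/(c+d)] = (800/1268) / (624/2874) = 0.63091/0.21712 = 2.90585

2.906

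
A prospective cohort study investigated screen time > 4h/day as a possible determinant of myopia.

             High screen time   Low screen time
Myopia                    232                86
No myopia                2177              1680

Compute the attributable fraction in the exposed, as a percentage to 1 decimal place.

49.4

Reading the table with exposure as columns: a = 232 (High screen time, case), b = 2177 (High screen time, non-case), c = 86 (Low screen time, case), d = 1680.
Risk in exposed = 232/2409 = 0.09631; risk in unexposed = 86/1766 = 0.04870.
RR = 0.09631/0.04870 = 1.97762
AR% = (RR − 1)/RR × 100 = (1.97762 − 1)/1.97762 × 100 = 49.4342%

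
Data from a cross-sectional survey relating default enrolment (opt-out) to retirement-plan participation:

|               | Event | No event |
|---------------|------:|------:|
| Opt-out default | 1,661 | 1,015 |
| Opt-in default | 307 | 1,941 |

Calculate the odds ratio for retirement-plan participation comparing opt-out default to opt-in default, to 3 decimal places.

10.346

Cells: a = 1661, b = 1015, c = 307, d = 1941.
OR = (a·d)/(b·c) = (1661 × 1941) / (1015 × 307) = 3224001 / 311605 = 10.34644
The odds of retirement-plan participation are about 10.35 times as high in the opt-out default group.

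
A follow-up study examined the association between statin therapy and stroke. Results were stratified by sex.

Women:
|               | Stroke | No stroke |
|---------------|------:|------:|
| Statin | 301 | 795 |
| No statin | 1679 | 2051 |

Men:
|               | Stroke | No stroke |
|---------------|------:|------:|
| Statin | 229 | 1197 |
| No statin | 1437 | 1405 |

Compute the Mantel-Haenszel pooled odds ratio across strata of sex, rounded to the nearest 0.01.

OR_MH = Σ(aᵢdᵢ/nᵢ) / Σ(bᵢcᵢ/nᵢ), where nᵢ is the stratum total.
Stratum 1 (Women): n = 4826; a·d/n = 301·2051/4826 = 127.9219; b·c/n = 795·1679/4826 = 276.5862
Stratum 2 (Men): n = 4268; a·d/n = 229·1405/4268 = 75.3854; b·c/n = 1197·1437/4268 = 403.0199
OR_MH = (127.9219 + 75.3854) / (276.5862 + 403.0199) = 203.3073 / 679.6061 = 0.29915

0.30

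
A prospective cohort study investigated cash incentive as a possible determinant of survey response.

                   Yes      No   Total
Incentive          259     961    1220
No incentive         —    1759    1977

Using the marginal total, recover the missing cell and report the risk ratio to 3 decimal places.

The missing cell is in the unexposed row: 1977 − 1759 = 218.
So a = 259, b = 961, c = 218, d = 1759.
RR = [a/(a+b)] / [c/(c+d)] = (259/1220) / (218/1977) = 0.21230/0.11027 = 1.92526

1.925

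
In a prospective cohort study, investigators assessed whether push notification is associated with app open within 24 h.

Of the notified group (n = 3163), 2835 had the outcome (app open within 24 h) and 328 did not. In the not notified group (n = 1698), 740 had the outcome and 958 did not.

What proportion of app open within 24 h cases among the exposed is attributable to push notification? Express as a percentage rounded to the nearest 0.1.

From the description: a = 2835, b = 328, c = 740, d = 958.
Risk in exposed = 2835/3163 = 0.89630; risk in unexposed = 740/1698 = 0.43581.
RR = 0.89630/0.43581 = 2.05665
AR% = (RR − 1)/RR × 100 = (2.05665 − 1)/2.05665 × 100 = 51.3772%

51.4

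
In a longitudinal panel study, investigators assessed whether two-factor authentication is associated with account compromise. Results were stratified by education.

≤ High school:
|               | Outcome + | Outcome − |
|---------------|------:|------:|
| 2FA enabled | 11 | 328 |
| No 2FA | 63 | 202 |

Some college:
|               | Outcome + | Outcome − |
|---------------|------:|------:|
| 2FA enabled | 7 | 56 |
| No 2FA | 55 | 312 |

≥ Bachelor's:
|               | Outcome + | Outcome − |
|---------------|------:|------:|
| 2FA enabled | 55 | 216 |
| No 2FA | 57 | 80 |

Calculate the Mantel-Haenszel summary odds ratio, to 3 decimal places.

0.273

OR_MH = Σ(aᵢdᵢ/nᵢ) / Σ(bᵢcᵢ/nᵢ), where nᵢ is the stratum total.
Stratum 1 (≤ High school): n = 604; a·d/n = 11·202/604 = 3.6788; b·c/n = 328·63/604 = 34.2119
Stratum 2 (Some college): n = 430; a·d/n = 7·312/430 = 5.0791; b·c/n = 56·55/430 = 7.1628
Stratum 3 (≥ Bachelor's): n = 408; a·d/n = 55·80/408 = 10.7843; b·c/n = 216·57/408 = 30.1765
OR_MH = (3.6788 + 5.0791 + 10.7843) / (34.2119 + 7.1628 + 30.1765) = 19.5422 / 71.5512 = 0.27312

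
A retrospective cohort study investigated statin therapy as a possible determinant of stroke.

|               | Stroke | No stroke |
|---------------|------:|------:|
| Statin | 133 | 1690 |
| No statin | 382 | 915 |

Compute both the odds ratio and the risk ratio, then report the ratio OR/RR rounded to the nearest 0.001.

0.761

Cells: a = 133, b = 1690, c = 382, d = 915.
OR = (133·915)/(1690·382) = 121695/645580 = 0.18850
Risk in exposed = 133/1823 = 0.07296; risk in unexposed = 382/1297 = 0.29453; RR = 0.24771
OR/RR = 0.18850 / 0.24771 = 0.76099
The outcome is not rare, so the OR lies further from 1 than the RR.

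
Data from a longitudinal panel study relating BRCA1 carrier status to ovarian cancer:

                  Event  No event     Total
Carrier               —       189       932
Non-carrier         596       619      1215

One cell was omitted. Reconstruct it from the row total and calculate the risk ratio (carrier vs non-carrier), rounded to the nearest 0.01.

The missing cell is in the exposed row: 932 − 189 = 743.
So a = 743, b = 189, c = 596, d = 619.
RR = [a/(a+b)] / [c/(c+d)] = (743/932) / (596/1215) = 0.79721/0.49053 = 1.62519

1.63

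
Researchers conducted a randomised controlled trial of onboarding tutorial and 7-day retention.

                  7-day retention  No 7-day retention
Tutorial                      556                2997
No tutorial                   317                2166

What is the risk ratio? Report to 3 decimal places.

1.226

Cells: a = 556, b = 2997, c = 317, d = 2166.
Risk in exposed = 556/3553 = 0.15649; risk in unexposed = 317/2483 = 0.12767.
RR = 0.15649 / 0.12767 = 1.22574
The risk among the exposed is 1.23 times that among the unexposed.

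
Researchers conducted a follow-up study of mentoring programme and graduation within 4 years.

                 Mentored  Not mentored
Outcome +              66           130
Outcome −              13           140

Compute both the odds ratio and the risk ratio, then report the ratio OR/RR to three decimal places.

Reading the table with exposure as columns: a = 66 (Mentored, case), b = 13 (Mentored, non-case), c = 130 (Not mentored, case), d = 140.
OR = (66·140)/(13·130) = 9240/1690 = 5.46746
Risk in exposed = 66/79 = 0.83544; risk in unexposed = 130/270 = 0.48148; RR = 1.73515
OR/RR = 5.46746 / 1.73515 = 3.15100
The outcome is not rare, so the OR lies further from 1 than the RR.

3.151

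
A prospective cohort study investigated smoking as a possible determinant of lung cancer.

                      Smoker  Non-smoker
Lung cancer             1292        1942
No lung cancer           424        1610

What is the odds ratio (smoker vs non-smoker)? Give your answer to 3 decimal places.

2.526

Reading the table with exposure as columns: a = 1292 (Smoker, case), b = 424 (Smoker, non-case), c = 1942 (Non-smoker, case), d = 1610.
OR = (a·d)/(b·c) = (1292 × 1610) / (424 × 1942) = 2080120 / 823408 = 2.52623
The odds of lung cancer are about 2.53 times as high in the smoker group.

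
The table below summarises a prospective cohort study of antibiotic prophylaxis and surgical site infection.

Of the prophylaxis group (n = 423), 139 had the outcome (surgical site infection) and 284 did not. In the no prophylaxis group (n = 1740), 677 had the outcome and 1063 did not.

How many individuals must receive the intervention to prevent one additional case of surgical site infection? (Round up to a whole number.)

Risk in treated group = 139/423 = 0.32861; risk in control = 677/1740 = 0.38908.
Absolute risk reduction = 0.38908 − 0.32861 = 0.06048
NNT = 1 / ARR = 1 / 0.06048 = 16.536 → round up → 17

17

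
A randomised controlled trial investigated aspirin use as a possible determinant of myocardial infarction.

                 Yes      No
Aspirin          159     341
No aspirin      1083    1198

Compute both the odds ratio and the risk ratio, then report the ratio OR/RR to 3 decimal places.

0.770

Cells: a = 159, b = 341, c = 1083, d = 1198.
OR = (159·1198)/(341·1083) = 190482/369303 = 0.51579
Risk in exposed = 159/500 = 0.31800; risk in unexposed = 1083/2281 = 0.47479; RR = 0.66977
OR/RR = 0.51579 / 0.66977 = 0.77010
The outcome is not rare, so the OR lies further from 1 than the RR.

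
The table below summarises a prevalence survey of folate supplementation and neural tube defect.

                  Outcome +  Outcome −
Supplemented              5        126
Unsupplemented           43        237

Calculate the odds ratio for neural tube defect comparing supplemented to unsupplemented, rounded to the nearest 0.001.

0.219

Cells: a = 5, b = 126, c = 43, d = 237.
OR = (a·d)/(b·c) = (5 × 237) / (126 × 43) = 1185 / 5418 = 0.21872
Exposure is associated with lower odds of neural tube defect (OR = 0.22 < 1).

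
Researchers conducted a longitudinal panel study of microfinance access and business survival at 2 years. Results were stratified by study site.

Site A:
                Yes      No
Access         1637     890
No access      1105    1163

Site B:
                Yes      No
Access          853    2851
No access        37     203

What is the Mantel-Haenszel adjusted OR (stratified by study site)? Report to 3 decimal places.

1.902

OR_MH = Σ(aᵢdᵢ/nᵢ) / Σ(bᵢcᵢ/nᵢ), where nᵢ is the stratum total.
Stratum 1 (Site A): n = 4795; a·d/n = 1637·1163/4795 = 397.0450; b·c/n = 890·1105/4795 = 205.0991
Stratum 2 (Site B): n = 3944; a·d/n = 853·203/3944 = 43.9044; b·c/n = 2851·37/3944 = 26.7462
OR_MH = (397.0450 + 43.9044) / (205.0991 + 26.7462) = 440.9495 / 231.8453 = 1.90191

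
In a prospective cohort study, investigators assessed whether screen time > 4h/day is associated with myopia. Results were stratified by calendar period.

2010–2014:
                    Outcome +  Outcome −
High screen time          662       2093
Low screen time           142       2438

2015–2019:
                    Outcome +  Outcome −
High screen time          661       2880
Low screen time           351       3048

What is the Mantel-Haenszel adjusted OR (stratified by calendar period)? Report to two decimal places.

2.94

OR_MH = Σ(aᵢdᵢ/nᵢ) / Σ(bᵢcᵢ/nᵢ), where nᵢ is the stratum total.
Stratum 1 (2010–2014): n = 5335; a·d/n = 662·2438/5335 = 302.5222; b·c/n = 2093·142/5335 = 55.7087
Stratum 2 (2015–2019): n = 6940; a·d/n = 661·3048/6940 = 290.3066; b·c/n = 2880·351/6940 = 145.6599
OR_MH = (302.5222 + 290.3066) / (55.7087 + 145.6599) = 592.8288 / 201.3687 = 2.94400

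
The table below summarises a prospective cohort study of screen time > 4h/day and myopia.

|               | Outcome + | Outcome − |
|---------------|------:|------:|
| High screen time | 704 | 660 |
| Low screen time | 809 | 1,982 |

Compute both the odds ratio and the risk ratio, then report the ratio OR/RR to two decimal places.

1.47

Cells: a = 704, b = 660, c = 809, d = 1982.
OR = (704·1982)/(660·809) = 1395328/533940 = 2.61327
Risk in exposed = 704/1364 = 0.51613; risk in unexposed = 809/2791 = 0.28986; RR = 1.78061
OR/RR = 2.61327 / 1.78061 = 1.46762
The outcome is not rare, so the OR lies further from 1 than the RR.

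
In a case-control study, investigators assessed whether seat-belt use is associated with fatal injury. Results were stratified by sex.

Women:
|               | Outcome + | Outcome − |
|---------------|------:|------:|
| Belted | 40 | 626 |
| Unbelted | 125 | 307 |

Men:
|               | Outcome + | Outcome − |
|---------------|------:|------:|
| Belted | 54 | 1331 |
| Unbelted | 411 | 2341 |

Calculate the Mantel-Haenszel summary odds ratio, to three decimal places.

0.205

OR_MH = Σ(aᵢdᵢ/nᵢ) / Σ(bᵢcᵢ/nᵢ), where nᵢ is the stratum total.
Stratum 1 (Women): n = 1098; a·d/n = 40·307/1098 = 11.1840; b·c/n = 626·125/1098 = 71.2659
Stratum 2 (Men): n = 4137; a·d/n = 54·2341/4137 = 30.5569; b·c/n = 1331·411/4137 = 132.2313
OR_MH = (11.1840 + 30.5569) / (71.2659 + 132.2313) = 41.7409 / 203.4973 = 0.20512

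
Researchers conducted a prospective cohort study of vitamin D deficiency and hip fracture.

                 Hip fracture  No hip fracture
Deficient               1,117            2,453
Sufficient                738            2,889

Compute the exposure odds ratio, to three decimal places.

1.783

Cells: a = 1117, b = 2453, c = 738, d = 2889.
OR = (a·d)/(b·c) = (1117 × 2889) / (2453 × 738) = 3227013 / 1810314 = 1.78257
The odds of hip fracture are about 1.78 times as high in the deficient group.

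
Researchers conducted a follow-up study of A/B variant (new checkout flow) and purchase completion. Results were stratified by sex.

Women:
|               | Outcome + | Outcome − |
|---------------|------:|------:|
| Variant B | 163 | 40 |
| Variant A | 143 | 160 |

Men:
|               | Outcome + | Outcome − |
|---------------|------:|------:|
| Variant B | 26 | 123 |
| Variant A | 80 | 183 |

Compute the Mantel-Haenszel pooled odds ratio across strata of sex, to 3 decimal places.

OR_MH = Σ(aᵢdᵢ/nᵢ) / Σ(bᵢcᵢ/nᵢ), where nᵢ is the stratum total.
Stratum 1 (Women): n = 506; a·d/n = 163·160/506 = 51.5415; b·c/n = 40·143/506 = 11.3043
Stratum 2 (Men): n = 412; a·d/n = 26·183/412 = 11.5485; b·c/n = 123·80/412 = 23.8835
OR_MH = (51.5415 + 11.5485) / (11.3043 + 23.8835) = 63.0900 / 35.1878 = 1.79295

1.793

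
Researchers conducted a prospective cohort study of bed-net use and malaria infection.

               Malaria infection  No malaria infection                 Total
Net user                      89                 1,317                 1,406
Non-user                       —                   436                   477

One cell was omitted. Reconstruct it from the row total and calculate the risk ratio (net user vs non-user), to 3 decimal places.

The missing cell is in the unexposed row: 477 − 436 = 41.
So a = 89, b = 1317, c = 41, d = 436.
RR = [a/(a+b)] / [c/(c+d)] = (89/1406) / (41/477) = 0.06330/0.08595 = 0.73644

0.736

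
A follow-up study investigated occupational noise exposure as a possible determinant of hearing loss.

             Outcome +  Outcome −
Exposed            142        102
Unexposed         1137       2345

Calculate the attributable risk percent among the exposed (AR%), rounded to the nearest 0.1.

43.9

Cells: a = 142, b = 102, c = 1137, d = 2345.
Risk in exposed = 142/244 = 0.58197; risk in unexposed = 1137/3482 = 0.32654.
RR = 0.58197/0.32654 = 1.78224
AR% = (RR − 1)/RR × 100 = (1.78224 − 1)/1.78224 × 100 = 43.8909%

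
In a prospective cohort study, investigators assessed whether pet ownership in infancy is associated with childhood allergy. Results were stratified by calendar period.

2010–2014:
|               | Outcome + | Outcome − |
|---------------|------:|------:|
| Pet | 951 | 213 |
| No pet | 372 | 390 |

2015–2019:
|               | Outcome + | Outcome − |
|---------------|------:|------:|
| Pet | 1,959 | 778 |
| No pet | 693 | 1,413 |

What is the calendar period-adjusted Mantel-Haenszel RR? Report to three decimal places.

1.992

RR_MH = Σ(aᵢ·n₀ᵢ/nᵢ) / Σ(cᵢ·n₁ᵢ/nᵢ), with n₁ᵢ = aᵢ+bᵢ (exposed), n₀ᵢ = cᵢ+dᵢ (unexposed), nᵢ = n₁ᵢ+n₀ᵢ.
Stratum 1 (2010–2014): n₁ = 1164, n₀ = 762, n = 1926; a·n₀/n = 951·762/1926 = 376.2523; c·n₁/n = 372·1164/1926 = 224.8224
Stratum 2 (2015–2019): n₁ = 2737, n₀ = 2106, n = 4843; a·n₀/n = 1959·2106/4843 = 851.8798; c·n₁/n = 693·2737/4843 = 391.6459
RR_MH = (376.2523 + 851.8798) / (224.8224 + 391.6459) = 1228.1322 / 616.4683 = 1.99221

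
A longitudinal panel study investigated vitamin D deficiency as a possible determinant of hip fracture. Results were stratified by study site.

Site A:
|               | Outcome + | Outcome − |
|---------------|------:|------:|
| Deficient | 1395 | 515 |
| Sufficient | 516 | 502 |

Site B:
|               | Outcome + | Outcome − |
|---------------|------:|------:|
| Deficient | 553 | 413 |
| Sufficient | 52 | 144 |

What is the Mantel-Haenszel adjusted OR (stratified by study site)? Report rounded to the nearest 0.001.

OR_MH = Σ(aᵢdᵢ/nᵢ) / Σ(bᵢcᵢ/nᵢ), where nᵢ is the stratum total.
Stratum 1 (Site A): n = 2928; a·d/n = 1395·502/2928 = 239.1701; b·c/n = 515·516/2928 = 90.7582
Stratum 2 (Site B): n = 1162; a·d/n = 553·144/1162 = 68.5301; b·c/n = 413·52/1162 = 18.4819
OR_MH = (239.1701 + 68.5301) / (90.7582 + 18.4819) = 307.7002 / 109.2401 = 2.81673

2.817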